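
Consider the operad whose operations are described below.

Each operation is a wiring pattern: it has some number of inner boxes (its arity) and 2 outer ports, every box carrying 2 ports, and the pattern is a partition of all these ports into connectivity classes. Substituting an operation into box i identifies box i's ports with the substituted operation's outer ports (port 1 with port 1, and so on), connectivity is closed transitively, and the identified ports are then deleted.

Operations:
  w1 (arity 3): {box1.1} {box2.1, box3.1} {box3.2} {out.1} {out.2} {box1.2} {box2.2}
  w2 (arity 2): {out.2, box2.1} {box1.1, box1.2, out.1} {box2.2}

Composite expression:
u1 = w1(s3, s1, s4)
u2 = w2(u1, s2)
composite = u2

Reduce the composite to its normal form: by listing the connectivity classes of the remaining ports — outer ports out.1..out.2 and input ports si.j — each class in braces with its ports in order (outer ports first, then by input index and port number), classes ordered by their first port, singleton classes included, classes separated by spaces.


{out.1} {out.2, s2.1} {s1.1, s4.1} {s1.2} {s2.2} {s3.1} {s3.2} {s4.2}

Treat the ports identified at w2 as solder joints: merge, then drop.
stage w1: inputs (s3, s1, s4), connectivity {out.1} {out.2} {s1.1, s4.1} {s1.2} {s3.1} {s3.2} {s4.2}, out.j its boundary
stage w2: inputs (s3, s1, s4, s2), connectivity {out.1} {out.2, s2.1} {s1.1, s4.1} {s1.2} {s2.2} {s3.1} {s3.2} {s4.2}, out.j its boundary


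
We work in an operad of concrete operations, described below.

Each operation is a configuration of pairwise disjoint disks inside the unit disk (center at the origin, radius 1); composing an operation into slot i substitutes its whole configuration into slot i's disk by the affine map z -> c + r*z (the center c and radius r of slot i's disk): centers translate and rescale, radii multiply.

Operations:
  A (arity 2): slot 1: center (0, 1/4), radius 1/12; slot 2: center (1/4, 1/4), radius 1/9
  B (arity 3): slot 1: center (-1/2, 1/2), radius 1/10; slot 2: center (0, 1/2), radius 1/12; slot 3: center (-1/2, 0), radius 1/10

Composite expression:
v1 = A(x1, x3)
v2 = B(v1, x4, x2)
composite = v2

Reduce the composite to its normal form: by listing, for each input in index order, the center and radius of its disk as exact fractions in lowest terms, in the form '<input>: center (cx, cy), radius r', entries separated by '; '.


x1: center (-1/2, 21/40), radius 1/120; x2: center (-1/2, 0), radius 1/10; x3: center (-19/40, 21/40), radius 1/90; x4: center (0, 1/2), radius 1/12


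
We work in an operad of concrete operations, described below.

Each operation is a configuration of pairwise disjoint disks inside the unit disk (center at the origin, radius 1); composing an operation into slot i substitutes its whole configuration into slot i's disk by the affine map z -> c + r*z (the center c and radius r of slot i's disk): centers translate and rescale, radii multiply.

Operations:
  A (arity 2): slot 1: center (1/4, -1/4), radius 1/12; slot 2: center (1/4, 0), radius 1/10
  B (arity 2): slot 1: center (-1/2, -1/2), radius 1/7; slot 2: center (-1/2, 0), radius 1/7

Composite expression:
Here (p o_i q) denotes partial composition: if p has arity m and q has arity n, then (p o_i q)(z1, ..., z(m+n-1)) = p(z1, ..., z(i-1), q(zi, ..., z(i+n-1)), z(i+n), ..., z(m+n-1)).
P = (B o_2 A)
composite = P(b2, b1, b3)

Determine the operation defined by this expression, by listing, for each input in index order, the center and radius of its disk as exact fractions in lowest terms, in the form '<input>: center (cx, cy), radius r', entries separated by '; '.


b1: center (-13/28, -1/28), radius 1/84; b2: center (-1/2, -1/2), radius 1/7; b3: center (-13/28, 0), radius 1/70

Affine substitution under B: radii multiply and b-centers shift.
for b2, the 1-step affine chain lands on center (-1/2, -1/2), radius 1/7
for b1, the 2-step affine chain lands on center (-13/28, -1/28), radius 1/84
for b3, the 2-step affine chain lands on center (-13/28, 0), radius 1/70


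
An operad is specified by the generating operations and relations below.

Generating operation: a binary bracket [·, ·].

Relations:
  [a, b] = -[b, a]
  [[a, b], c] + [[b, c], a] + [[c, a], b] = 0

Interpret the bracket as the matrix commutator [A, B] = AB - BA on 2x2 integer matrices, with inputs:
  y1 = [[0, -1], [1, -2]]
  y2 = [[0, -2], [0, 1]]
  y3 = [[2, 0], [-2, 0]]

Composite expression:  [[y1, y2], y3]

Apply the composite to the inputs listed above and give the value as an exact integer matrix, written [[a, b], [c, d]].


[[10, 10], [6, -10]]


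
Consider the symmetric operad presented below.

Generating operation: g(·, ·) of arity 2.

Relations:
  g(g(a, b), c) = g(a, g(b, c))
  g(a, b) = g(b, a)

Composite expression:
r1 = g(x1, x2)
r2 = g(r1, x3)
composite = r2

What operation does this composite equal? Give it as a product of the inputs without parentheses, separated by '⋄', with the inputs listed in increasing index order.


x1 ⋄ x2 ⋄ x3

Both nesting and order wash out for g; what remains is which x's occur.
g(x1, x2) reduces to x1 ⋄ x2
g(g(x1, x2), x3) reduces to x1 ⋄ x2 ⋄ x3
putting the inputs in ascending order: x1 ⋄ x2 ⋄ x3


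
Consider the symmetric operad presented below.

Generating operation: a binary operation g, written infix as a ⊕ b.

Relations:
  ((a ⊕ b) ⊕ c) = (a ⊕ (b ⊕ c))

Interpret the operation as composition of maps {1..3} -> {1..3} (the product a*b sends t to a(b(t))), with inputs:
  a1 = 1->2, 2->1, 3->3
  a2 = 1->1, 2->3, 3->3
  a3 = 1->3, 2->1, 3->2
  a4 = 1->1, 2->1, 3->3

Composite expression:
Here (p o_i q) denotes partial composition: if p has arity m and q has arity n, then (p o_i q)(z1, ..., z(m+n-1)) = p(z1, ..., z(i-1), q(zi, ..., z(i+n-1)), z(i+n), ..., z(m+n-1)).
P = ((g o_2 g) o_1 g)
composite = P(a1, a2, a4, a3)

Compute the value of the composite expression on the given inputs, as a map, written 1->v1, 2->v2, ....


(a1 ⊕ a2) = 1->2, 2->3, 3->3
(a4 ⊕ a3) = 1->3, 2->1, 3->1
((a1 ⊕ a2) ⊕ (a4 ⊕ a3)) = 1->3, 2->2, 3->2

1->3, 2->2, 3->2


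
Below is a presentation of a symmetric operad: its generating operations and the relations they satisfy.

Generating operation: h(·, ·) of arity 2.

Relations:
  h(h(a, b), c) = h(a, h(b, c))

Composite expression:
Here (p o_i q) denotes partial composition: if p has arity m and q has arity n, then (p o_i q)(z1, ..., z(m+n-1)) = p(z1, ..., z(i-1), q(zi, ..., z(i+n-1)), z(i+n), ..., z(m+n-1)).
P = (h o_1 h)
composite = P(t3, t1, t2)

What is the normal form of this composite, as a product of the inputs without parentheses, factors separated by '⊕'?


t3 ⊕ t1 ⊕ t2


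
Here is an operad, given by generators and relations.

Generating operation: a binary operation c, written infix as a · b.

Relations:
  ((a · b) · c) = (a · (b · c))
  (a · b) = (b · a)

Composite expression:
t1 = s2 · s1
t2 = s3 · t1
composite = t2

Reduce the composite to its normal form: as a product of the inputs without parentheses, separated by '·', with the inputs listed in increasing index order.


Both nesting and order wash out for c; what remains is which s's occur.
(s2 · s1) flattens to s2 · s1
(s3 · (s2 · s1)) flattens to s3 · s2 · s1
commutativity sorts the factors: s1 · s2 · s3

s1 · s2 · s3


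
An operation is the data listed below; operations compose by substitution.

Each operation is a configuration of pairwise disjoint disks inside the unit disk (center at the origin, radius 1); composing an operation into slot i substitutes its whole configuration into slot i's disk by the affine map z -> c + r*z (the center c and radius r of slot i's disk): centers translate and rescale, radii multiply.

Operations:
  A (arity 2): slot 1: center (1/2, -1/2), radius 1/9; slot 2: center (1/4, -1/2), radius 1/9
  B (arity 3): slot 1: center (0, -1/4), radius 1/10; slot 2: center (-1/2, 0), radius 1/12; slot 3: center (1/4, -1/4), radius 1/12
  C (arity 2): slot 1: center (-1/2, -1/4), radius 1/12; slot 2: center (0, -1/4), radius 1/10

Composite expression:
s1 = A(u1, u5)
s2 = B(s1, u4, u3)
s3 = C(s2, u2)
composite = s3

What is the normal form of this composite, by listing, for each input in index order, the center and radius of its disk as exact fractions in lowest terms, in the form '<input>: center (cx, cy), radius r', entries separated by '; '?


u1: center (-119/240, -11/40), radius 1/1080; u2: center (0, -1/4), radius 1/10; u3: center (-23/48, -13/48), radius 1/144; u4: center (-13/24, -1/4), radius 1/144; u5: center (-239/480, -11/40), radius 1/1080

Follow each u-input down from C: c' goes to c + r*c', radius to r*r'.
u1: after 3 affine steps, its disk has center (-119/240, -11/40), radius 1/1080
u5: after 3 affine steps, its disk has center (-239/480, -11/40), radius 1/1080
u4: after 2 affine steps, its disk has center (-13/24, -1/4), radius 1/144
u3: after 2 affine steps, its disk has center (-23/48, -13/48), radius 1/144
u2: after 1 affine step, its disk has center (0, -1/4), radius 1/10


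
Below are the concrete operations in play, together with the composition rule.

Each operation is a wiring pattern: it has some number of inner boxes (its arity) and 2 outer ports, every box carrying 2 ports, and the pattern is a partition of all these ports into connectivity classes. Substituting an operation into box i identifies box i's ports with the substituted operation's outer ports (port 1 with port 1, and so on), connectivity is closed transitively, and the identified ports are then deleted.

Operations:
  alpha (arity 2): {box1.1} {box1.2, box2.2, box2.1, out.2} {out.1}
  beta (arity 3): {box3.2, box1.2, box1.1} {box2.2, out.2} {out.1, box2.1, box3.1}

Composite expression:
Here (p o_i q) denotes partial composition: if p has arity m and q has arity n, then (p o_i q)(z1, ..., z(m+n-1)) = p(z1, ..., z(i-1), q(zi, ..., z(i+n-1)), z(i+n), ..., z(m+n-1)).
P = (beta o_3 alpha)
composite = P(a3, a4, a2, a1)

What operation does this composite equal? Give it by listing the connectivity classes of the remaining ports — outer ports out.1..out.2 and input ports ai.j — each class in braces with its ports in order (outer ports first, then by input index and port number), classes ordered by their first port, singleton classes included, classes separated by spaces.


{out.1, a4.1} {out.2, a4.2} {a1.1, a1.2, a2.2, a3.1, a3.2} {a2.1}

Treat the ports identified at beta as solder joints: merge, then drop.
the subtree at alpha composes to {out.1} {out.2, a1.1, a1.2, a2.2} {a2.1} on (a2, a1); out.j = own outer ports
the subtree at beta composes to {out.1, a4.1} {out.2, a4.2} {a1.1, a1.2, a2.2, a3.1, a3.2} {a2.1} on (a3, a4, a2, a1); out.j = own outer ports


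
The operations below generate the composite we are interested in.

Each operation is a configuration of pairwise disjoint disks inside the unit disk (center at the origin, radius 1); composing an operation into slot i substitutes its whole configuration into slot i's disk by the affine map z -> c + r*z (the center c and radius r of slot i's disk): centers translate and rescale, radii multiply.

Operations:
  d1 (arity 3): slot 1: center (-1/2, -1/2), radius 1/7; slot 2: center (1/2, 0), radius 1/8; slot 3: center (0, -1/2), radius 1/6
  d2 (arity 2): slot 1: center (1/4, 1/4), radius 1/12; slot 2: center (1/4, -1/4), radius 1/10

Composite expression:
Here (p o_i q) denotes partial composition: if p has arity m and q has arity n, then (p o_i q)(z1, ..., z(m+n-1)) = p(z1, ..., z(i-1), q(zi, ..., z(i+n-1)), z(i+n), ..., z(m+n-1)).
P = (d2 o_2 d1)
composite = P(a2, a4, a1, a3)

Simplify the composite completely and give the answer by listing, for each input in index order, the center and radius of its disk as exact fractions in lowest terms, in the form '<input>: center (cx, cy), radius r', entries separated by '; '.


a1: center (3/10, -1/4), radius 1/80; a2: center (1/4, 1/4), radius 1/12; a3: center (1/4, -3/10), radius 1/60; a4: center (1/5, -3/10), radius 1/70

Nesting under d2 composes maps z -> c + r*z down each a-path.
input a2: composing its 1 substitution step yields center (1/4, 1/4), radius 1/12
input a4: composing its 2 substitution steps yields center (1/5, -3/10), radius 1/70
input a1: composing its 2 substitution steps yields center (3/10, -1/4), radius 1/80
input a3: composing its 2 substitution steps yields center (1/4, -3/10), radius 1/60


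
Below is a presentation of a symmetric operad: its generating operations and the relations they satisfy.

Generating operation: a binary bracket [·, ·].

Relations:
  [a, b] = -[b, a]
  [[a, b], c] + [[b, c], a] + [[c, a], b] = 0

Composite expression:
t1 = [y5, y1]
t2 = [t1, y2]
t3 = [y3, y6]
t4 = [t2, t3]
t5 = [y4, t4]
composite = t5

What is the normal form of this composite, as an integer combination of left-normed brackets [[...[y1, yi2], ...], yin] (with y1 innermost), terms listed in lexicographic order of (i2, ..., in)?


[[[[[y1, y5], y2], y3], y6], y4] - [[[[[y1, y5], y2], y6], y3], y4]

Skip Jacobi rewriting: expand, keep y1-initial words, read off terms.
Composite bracket: [y4, [[[y5, y1], y2], [y3, y6]]]
Applying ab - ba throughout gives 32 signed words (2^5 = 32).
Coefficients come from the y1-initial words:
  the word y1y5y2y3y6y4 carries sign +1 and contributes +[[[[[y1, y5], y2], y3], y6], y4]
  the word y1y5y2y6y3y4 carries sign -1 and contributes -[[[[[y1, y5], y2], y6], y3], y4]


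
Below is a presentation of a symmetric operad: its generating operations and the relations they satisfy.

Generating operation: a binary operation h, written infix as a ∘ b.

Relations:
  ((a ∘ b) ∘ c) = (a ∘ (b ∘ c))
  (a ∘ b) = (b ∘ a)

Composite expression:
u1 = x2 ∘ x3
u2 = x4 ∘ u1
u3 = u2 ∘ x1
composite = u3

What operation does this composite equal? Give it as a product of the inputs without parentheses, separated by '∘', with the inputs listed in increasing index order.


x1 ∘ x2 ∘ x3 ∘ x4

Shape and order are irrelevant to h; the x-input set decides.
(x2 ∘ x3) flattens to x2 ∘ x3
(x4 ∘ (x2 ∘ x3)) flattens to x4 ∘ x2 ∘ x3
((x4 ∘ (x2 ∘ x3)) ∘ x1) flattens to x4 ∘ x2 ∘ x3 ∘ x1
sorting the factors by input index: x1 ∘ x2 ∘ x3 ∘ x4


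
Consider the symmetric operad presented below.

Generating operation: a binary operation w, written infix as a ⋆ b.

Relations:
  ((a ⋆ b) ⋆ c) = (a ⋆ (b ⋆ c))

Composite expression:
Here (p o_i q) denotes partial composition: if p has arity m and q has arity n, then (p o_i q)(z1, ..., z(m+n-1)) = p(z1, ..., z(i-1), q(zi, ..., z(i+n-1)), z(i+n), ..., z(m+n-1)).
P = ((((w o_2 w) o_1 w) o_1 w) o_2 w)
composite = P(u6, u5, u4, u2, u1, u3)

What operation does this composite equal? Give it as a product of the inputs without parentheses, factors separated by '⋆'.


u6 ⋆ u5 ⋆ u4 ⋆ u2 ⋆ u1 ⋆ u3


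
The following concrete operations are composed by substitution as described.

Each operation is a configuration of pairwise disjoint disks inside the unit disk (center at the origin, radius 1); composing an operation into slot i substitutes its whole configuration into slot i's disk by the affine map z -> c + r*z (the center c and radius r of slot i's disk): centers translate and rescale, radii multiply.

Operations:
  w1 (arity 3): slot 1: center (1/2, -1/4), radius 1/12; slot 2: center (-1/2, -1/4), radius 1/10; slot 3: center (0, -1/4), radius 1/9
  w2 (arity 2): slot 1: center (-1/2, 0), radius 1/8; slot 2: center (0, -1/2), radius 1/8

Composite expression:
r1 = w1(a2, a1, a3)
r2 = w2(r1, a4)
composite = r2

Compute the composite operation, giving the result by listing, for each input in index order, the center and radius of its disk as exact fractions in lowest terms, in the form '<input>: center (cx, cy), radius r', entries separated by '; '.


a1: center (-9/16, -1/32), radius 1/80; a2: center (-7/16, -1/32), radius 1/96; a3: center (-1/2, -1/32), radius 1/72; a4: center (0, -1/2), radius 1/8


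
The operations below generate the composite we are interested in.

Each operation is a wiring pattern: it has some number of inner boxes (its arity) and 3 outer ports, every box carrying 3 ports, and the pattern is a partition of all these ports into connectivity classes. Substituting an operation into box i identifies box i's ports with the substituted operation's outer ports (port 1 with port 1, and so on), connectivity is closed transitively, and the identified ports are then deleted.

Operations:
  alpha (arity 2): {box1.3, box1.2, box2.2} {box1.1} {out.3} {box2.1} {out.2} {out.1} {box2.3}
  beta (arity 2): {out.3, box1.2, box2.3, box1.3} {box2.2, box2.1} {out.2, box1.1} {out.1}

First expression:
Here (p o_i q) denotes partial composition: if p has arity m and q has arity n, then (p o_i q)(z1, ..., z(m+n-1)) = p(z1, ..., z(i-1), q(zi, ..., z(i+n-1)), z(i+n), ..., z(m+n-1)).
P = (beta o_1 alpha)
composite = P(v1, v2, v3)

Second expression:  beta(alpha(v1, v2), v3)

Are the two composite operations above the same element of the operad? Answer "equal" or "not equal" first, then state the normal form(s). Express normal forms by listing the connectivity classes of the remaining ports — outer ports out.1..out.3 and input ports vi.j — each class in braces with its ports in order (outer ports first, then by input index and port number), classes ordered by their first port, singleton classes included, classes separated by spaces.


equal; both compose to {out.1} {out.2} {out.3, v3.3} {v1.1} {v1.2, v1.3, v2.2} {v2.1} {v2.3} {v3.1, v3.2}

The first expression reduces to {out.1} {out.2} {out.3, v3.3} {v1.1} {v1.2, v1.3, v2.2} {v2.1} {v2.3} {v3.1, v3.2}
The second expression reduces to {out.1} {out.2} {out.3, v3.3} {v1.1} {v1.2, v1.3, v2.2} {v2.1} {v2.3} {v3.1, v3.2}
The normal forms match — equal.


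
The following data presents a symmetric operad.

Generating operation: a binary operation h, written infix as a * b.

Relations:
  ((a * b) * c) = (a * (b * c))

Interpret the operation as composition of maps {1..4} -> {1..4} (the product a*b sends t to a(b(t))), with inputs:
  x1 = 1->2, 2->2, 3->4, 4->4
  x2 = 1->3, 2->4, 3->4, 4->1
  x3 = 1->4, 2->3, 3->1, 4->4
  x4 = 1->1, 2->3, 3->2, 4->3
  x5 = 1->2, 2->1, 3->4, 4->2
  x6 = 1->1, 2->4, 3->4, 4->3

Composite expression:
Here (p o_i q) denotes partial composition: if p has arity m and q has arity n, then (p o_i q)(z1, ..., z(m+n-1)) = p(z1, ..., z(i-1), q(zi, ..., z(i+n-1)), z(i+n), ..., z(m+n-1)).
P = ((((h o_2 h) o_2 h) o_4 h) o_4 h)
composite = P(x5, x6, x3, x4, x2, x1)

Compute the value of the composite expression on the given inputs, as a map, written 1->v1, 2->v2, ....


1->2, 2->2, 3->4, 4->4

(x6 * x3) = 1->3, 2->4, 3->1, 4->3
(x4 * x2) = 1->2, 2->3, 3->3, 4->1
((x4 * x2) * x1) = 1->3, 2->3, 3->1, 4->1
((x6 * x3) * ((x4 * x2) * x1)) = 1->1, 2->1, 3->3, 4->3
(x5 * ((x6 * x3) * ((x4 * x2) * x1))) = 1->2, 2->2, 3->4, 4->4


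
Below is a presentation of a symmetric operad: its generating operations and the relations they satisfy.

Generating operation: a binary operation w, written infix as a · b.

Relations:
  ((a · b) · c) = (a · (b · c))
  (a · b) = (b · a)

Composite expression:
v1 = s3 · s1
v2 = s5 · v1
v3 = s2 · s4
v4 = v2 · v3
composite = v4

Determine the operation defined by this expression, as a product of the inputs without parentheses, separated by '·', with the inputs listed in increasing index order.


s1 · s2 · s3 · s4 · s5

Reordering under w is free, so list the s-inputs canonically.
(s3 · s1) collapses to s3 · s1
(s5 · (s3 · s1)) collapses to s5 · s3 · s1
(s2 · s4) collapses to s2 · s4
((s5 · (s3 · s1)) · (s2 · s4)) collapses to s5 · s3 · s1 · s2 · s4
putting the inputs in ascending order: s1 · s2 · s3 · s4 · s5


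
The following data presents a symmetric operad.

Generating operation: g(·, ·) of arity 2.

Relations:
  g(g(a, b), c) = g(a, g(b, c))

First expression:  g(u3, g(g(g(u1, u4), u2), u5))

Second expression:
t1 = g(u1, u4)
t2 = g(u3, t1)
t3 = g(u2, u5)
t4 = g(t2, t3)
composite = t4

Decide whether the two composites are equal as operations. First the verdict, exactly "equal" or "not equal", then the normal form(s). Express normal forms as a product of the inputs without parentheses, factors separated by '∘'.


equal; the common form is u3 ∘ u1 ∘ u4 ∘ u2 ∘ u5

The first composite normalizes to u3 ∘ u1 ∘ u4 ∘ u2 ∘ u5
The second composite normalizes to u3 ∘ u1 ∘ u4 ∘ u2 ∘ u5
Identical normal forms: equal.


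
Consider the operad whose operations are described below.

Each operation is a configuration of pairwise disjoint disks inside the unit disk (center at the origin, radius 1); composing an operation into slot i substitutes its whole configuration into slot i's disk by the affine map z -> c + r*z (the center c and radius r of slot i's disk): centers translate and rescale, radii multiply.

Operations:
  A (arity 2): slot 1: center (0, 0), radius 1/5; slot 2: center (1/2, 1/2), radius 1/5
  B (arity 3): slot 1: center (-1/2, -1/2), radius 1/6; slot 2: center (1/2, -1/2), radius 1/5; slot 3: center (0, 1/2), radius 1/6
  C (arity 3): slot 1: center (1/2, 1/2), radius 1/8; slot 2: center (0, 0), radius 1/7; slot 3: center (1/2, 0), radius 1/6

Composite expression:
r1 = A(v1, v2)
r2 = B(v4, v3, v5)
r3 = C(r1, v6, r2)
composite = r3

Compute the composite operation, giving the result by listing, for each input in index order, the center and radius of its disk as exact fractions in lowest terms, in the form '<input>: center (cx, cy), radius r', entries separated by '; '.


v1: center (1/2, 1/2), radius 1/40; v2: center (9/16, 9/16), radius 1/40; v3: center (7/12, -1/12), radius 1/30; v4: center (5/12, -1/12), radius 1/36; v5: center (1/2, 1/12), radius 1/36; v6: center (0, 0), radius 1/7

Only the slot chain above each v matters under C; compose those maps.
v1 passes through 2 substitutions, ending at center (1/2, 1/2), radius 1/40
v2 passes through 2 substitutions, ending at center (9/16, 9/16), radius 1/40
v6 passes through 1 substitution, ending at center (0, 0), radius 1/7
v4 passes through 2 substitutions, ending at center (5/12, -1/12), radius 1/36
v3 passes through 2 substitutions, ending at center (7/12, -1/12), radius 1/30
v5 passes through 2 substitutions, ending at center (1/2, 1/12), radius 1/36


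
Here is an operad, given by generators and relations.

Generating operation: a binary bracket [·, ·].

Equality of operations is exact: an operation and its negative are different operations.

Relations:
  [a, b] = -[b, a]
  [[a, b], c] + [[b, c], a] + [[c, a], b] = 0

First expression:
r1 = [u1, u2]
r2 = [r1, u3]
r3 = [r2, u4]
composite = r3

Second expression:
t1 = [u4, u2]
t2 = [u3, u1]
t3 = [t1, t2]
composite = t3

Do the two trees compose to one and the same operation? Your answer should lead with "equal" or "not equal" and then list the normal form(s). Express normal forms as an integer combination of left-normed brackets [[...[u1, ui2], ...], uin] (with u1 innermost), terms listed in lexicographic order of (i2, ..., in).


The first composite normalizes to [[[u1, u2], u3], u4]
The second composite normalizes to -[[[u1, u3], u2], u4] + [[[u1, u3], u4], u2]
The normal forms differ: not equal.

not equal: they reduce to [[[u1, u2], u3], u4] and -[[[u1, u3], u2], u4] + [[[u1, u3], u4], u2]


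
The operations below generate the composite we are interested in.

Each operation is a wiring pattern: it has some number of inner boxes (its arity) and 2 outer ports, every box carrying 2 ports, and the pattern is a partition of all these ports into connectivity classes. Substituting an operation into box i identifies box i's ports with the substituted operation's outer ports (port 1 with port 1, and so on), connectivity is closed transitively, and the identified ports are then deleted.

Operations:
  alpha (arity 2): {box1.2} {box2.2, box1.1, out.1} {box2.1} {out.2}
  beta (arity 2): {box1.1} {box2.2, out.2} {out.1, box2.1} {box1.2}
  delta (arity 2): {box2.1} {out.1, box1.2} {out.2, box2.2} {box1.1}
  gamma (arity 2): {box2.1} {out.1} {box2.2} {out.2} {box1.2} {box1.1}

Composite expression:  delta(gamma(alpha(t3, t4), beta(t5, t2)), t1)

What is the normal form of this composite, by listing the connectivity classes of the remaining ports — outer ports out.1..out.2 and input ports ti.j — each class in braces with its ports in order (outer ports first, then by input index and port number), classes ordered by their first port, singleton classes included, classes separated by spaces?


{out.1} {out.2, t1.2} {t1.1} {t2.1} {t2.2} {t3.1, t4.2} {t3.2} {t4.1} {t5.1} {t5.2}

Treat the ports identified at delta as solder joints: merge, then drop.
composing alpha on (t3, t4), with out.j its own outer ports: {out.1, t3.1, t4.2} {out.2} {t3.2} {t4.1}
composing beta on (t5, t2), with out.j its own outer ports: {out.1, t2.1} {out.2, t2.2} {t5.1} {t5.2}
composing gamma on (t3, t4, t5, t2), with out.j its own outer ports: {out.1} {out.2} {t2.1} {t2.2} {t3.1, t4.2} {t3.2} {t4.1} {t5.1} {t5.2}
composing delta on (t3, t4, t5, t2, t1), with out.j its own outer ports: {out.1} {out.2, t1.2} {t1.1} {t2.1} {t2.2} {t3.1, t4.2} {t3.2} {t4.1} {t5.1} {t5.2}


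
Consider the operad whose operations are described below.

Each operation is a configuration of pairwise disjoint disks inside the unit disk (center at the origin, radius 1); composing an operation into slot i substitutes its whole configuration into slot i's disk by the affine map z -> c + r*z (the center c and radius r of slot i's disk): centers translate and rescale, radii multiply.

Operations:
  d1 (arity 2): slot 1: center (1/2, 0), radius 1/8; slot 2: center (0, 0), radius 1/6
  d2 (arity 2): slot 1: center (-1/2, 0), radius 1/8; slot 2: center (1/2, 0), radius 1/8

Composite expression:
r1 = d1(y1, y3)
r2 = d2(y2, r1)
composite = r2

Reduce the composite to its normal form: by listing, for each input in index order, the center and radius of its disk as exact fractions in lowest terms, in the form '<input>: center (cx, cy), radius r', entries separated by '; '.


Only the slot chain above each y matters under d2; compose those maps.
input y2: composing its 1 substitution step yields center (-1/2, 0), radius 1/8
input y1: composing its 2 substitution steps yields center (9/16, 0), radius 1/64
input y3: composing its 2 substitution steps yields center (1/2, 0), radius 1/48

y1: center (9/16, 0), radius 1/64; y2: center (-1/2, 0), radius 1/8; y3: center (1/2, 0), radius 1/48


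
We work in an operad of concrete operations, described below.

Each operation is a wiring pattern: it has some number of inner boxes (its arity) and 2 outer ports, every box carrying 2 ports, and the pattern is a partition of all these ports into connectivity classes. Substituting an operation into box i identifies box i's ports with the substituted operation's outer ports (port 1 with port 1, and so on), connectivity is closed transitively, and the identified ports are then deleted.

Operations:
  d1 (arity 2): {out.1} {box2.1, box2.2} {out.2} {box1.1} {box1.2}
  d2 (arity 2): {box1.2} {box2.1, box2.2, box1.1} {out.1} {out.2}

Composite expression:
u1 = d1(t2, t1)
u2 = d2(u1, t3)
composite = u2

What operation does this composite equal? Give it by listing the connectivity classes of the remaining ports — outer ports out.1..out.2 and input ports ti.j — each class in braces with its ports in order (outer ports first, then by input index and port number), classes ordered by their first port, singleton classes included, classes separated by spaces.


Treat the ports identified at d2 as solder joints: merge, then drop.
after d1, the pattern on (t2, t1) reads {out.1} {out.2} {t1.1, t1.2} {t2.1} {t2.2} (out.j = its outer ports)
after d2, the pattern on (t2, t1, t3) reads {out.1} {out.2} {t1.1, t1.2} {t2.1} {t2.2} {t3.1, t3.2} (out.j = its outer ports)

{out.1} {out.2} {t1.1, t1.2} {t2.1} {t2.2} {t3.1, t3.2}


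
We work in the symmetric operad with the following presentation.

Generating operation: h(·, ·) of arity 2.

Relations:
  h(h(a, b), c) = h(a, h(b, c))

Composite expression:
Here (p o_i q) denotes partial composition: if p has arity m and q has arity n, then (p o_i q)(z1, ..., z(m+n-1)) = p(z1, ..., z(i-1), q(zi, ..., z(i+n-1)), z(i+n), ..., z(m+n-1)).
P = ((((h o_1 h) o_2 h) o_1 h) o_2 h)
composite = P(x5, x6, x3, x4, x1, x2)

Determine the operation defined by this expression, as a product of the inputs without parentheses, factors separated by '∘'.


All parenthesizations of h agree; list the x-inputs left to right.
h(x6, x3) collapses to x6 ∘ x3
h(x5, h(x6, x3)) collapses to x5 ∘ x6 ∘ x3
h(x4, x1) collapses to x4 ∘ x1
h(h(x5, h(x6, x3)), h(x4, x1)) collapses to x5 ∘ x6 ∘ x3 ∘ x4 ∘ x1
h(h(h(x5, h(x6, x3)), h(x4, x1)), x2) collapses to x5 ∘ x6 ∘ x3 ∘ x4 ∘ x1 ∘ x2

x5 ∘ x6 ∘ x3 ∘ x4 ∘ x1 ∘ x2


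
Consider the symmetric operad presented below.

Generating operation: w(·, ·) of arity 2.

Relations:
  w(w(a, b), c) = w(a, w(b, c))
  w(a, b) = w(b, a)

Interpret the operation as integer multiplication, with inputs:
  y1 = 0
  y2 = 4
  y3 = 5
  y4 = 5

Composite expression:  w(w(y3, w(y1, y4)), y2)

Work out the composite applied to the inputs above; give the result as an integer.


0

w(y1, y4) = 0
w(y3, w(y1, y4)) = 0
w(w(y3, w(y1, y4)), y2) = 0


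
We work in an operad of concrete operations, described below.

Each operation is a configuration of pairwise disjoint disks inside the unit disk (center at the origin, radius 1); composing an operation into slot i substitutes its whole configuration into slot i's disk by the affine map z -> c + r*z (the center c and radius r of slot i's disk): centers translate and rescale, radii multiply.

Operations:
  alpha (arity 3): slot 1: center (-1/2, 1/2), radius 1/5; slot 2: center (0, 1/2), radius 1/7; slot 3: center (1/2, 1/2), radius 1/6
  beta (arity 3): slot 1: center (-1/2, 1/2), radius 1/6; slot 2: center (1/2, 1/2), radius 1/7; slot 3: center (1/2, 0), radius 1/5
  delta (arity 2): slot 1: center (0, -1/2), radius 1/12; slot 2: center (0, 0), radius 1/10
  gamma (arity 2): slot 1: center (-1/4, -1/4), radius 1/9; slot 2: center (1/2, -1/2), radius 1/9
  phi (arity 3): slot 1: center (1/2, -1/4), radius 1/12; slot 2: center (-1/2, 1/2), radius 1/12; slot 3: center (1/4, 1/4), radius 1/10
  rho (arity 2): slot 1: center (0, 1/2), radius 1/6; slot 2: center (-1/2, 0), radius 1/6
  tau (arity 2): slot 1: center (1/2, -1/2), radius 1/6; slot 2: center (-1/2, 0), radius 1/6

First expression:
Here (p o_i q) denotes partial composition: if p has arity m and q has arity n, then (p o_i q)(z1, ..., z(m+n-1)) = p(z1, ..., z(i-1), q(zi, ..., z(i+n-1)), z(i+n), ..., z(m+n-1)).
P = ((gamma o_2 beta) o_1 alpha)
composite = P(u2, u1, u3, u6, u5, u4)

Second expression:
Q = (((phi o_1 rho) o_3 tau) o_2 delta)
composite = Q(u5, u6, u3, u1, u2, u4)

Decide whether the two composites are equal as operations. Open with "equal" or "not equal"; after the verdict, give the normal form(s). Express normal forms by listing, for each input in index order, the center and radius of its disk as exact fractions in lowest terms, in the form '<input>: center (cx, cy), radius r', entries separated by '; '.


not equal: they reduce to u1: center (-1/4, -7/36), radius 1/63; u2: center (-11/36, -7/36), radius 1/45; u3: center (-7/36, -7/36), radius 1/54; u4: center (5/9, -1/2), radius 1/45; u5: center (5/9, -4/9), radius 1/63; u6: center (4/9, -4/9), radius 1/54 and u1: center (-11/24, 11/24), radius 1/72; u2: center (-13/24, 1/2), radius 1/72; u3: center (11/24, -1/4), radius 1/720; u4: center (1/4, 1/4), radius 1/10; u5: center (1/2, -5/24), radius 1/72; u6: center (11/24, -37/144), radius 1/864

In normal form, the first expression is u1: center (-1/4, -7/36), radius 1/63; u2: center (-11/36, -7/36), radius 1/45; u3: center (-7/36, -7/36), radius 1/54; u4: center (5/9, -1/2), radius 1/45; u5: center (5/9, -4/9), radius 1/63; u6: center (4/9, -4/9), radius 1/54
In normal form, the second expression is u1: center (-11/24, 11/24), radius 1/72; u2: center (-13/24, 1/2), radius 1/72; u3: center (11/24, -1/4), radius 1/720; u4: center (1/4, 1/4), radius 1/10; u5: center (1/2, -5/24), radius 1/72; u6: center (11/24, -37/144), radius 1/864
The forms do not match — not equal.


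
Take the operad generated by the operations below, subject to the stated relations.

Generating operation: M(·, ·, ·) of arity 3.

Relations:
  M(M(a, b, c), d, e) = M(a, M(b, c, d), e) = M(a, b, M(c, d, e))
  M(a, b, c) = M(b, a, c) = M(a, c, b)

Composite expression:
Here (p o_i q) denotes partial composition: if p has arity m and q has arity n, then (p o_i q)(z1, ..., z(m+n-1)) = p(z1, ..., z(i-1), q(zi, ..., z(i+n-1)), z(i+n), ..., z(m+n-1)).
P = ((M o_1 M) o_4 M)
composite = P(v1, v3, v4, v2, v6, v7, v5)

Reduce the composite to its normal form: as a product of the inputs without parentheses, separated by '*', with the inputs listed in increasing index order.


With M associative and commutative, the v-input set is all that matters.
M(v1, v3, v4) collapses to v1 * v3 * v4
M(v2, v6, v7) collapses to v2 * v6 * v7
M(M(v1, v3, v4), M(v2, v6, v7), v5) collapses to v1 * v3 * v4 * v2 * v6 * v7 * v5
putting the inputs in ascending order: v1 * v2 * v3 * v4 * v5 * v6 * v7

v1 * v2 * v3 * v4 * v5 * v6 * v7


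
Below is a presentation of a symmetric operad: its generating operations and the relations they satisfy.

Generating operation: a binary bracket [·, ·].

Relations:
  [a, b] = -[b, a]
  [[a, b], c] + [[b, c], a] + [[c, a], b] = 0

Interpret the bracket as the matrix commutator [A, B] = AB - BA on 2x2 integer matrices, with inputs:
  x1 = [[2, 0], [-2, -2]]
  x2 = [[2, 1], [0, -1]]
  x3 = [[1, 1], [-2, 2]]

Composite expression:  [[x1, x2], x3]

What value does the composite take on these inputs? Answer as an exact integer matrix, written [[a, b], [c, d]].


[[-2, 8], [14, 2]]

[x1, x2] = [[2, 4], [-6, -2]]
[[x1, x2], x3] = [[-2, 8], [14, 2]]


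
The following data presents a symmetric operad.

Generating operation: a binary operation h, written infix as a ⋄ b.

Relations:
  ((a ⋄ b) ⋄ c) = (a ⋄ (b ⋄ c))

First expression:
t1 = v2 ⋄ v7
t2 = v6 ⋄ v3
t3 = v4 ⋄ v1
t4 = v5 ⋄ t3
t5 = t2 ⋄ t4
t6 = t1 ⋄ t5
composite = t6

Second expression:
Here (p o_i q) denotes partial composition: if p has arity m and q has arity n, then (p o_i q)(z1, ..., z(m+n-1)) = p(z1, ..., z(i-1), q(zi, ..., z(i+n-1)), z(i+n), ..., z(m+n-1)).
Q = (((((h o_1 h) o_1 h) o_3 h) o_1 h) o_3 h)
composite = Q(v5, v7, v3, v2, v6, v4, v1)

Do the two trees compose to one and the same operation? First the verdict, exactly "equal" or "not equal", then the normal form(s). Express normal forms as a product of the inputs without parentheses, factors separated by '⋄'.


not equal: they reduce to v2 ⋄ v7 ⋄ v6 ⋄ v3 ⋄ v5 ⋄ v4 ⋄ v1 and v5 ⋄ v7 ⋄ v3 ⋄ v2 ⋄ v6 ⋄ v4 ⋄ v1

Reducing the first expression gives v2 ⋄ v7 ⋄ v6 ⋄ v3 ⋄ v5 ⋄ v4 ⋄ v1
Reducing the second expression gives v5 ⋄ v7 ⋄ v3 ⋄ v2 ⋄ v6 ⋄ v4 ⋄ v1
The forms do not match — not equal.


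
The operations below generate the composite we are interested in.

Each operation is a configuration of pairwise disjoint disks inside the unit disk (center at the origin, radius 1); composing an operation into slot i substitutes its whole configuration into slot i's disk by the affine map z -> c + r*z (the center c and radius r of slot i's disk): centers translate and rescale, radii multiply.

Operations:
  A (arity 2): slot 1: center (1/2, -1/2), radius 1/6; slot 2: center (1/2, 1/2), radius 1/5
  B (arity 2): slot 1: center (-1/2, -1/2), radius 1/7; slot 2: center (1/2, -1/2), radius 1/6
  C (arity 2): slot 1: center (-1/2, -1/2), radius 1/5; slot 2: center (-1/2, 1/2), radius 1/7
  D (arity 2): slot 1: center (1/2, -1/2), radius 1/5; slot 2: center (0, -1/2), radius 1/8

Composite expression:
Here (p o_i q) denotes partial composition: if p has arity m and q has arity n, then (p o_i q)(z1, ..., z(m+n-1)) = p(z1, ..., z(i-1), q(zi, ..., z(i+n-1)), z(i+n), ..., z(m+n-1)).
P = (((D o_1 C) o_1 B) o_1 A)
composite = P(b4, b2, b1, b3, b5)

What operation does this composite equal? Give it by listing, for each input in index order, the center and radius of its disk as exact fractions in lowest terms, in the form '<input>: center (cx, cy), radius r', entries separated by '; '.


Below D, radii multiply path by path; the b-disk centers shift.
b4 passes through 4 substitutions, ending at center (67/175, -109/175), radius 1/1050
b2 passes through 4 substitutions, ending at center (67/175, -108/175), radius 1/875
b1 passes through 3 substitutions, ending at center (21/50, -31/50), radius 1/150
b3 passes through 2 substitutions, ending at center (2/5, -2/5), radius 1/35
b5 passes through 1 substitution, ending at center (0, -1/2), radius 1/8

b1: center (21/50, -31/50), radius 1/150; b2: center (67/175, -108/175), radius 1/875; b3: center (2/5, -2/5), radius 1/35; b4: center (67/175, -109/175), radius 1/1050; b5: center (0, -1/2), radius 1/8


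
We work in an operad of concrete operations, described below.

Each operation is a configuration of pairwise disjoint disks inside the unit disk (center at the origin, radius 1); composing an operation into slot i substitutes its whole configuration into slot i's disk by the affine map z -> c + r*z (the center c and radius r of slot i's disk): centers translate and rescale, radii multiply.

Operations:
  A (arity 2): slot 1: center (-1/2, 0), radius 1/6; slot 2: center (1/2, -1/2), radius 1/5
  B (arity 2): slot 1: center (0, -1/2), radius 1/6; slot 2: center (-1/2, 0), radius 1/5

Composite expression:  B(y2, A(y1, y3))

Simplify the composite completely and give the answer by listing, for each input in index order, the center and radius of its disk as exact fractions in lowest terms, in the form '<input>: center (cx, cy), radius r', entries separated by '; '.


Affine substitution under B: radii multiply and y-centers shift.
y2: after 1 affine step, its disk has center (0, -1/2), radius 1/6
y1: after 2 affine steps, its disk has center (-3/5, 0), radius 1/30
y3: after 2 affine steps, its disk has center (-2/5, -1/10), radius 1/25

y1: center (-3/5, 0), radius 1/30; y2: center (0, -1/2), radius 1/6; y3: center (-2/5, -1/10), radius 1/25


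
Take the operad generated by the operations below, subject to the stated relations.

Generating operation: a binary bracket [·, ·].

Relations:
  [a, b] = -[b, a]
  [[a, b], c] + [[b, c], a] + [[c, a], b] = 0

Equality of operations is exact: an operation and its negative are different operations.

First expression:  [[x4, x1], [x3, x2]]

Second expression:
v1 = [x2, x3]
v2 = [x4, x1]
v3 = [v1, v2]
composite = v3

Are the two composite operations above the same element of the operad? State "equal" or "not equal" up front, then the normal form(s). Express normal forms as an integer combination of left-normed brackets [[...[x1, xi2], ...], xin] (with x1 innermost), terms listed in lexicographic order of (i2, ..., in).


equal: each reduces to [[[x1, x4], x2], x3] - [[[x1, x4], x3], x2]

Normal form of the first expression: [[[x1, x4], x2], x3] - [[[x1, x4], x3], x2]
Normal form of the second expression: [[[x1, x4], x2], x3] - [[[x1, x4], x3], x2]
Both agree, so they are equal.


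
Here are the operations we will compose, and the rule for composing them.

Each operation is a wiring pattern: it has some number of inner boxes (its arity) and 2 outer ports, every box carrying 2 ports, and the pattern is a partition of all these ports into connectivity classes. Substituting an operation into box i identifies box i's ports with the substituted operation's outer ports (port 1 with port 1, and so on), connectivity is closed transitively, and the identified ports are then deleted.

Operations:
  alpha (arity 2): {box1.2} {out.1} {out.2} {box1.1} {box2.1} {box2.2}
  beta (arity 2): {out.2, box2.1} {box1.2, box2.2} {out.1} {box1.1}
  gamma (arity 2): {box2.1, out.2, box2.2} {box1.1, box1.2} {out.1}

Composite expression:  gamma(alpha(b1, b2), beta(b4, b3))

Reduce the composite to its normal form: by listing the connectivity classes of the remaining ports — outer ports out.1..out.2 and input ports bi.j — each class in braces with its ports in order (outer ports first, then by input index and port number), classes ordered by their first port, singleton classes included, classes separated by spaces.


After gluing at gamma, chains via deleted ports link the b-ports.
the subtree at alpha composes to {out.1} {out.2} {b1.1} {b1.2} {b2.1} {b2.2} on (b1, b2); out.j = own outer ports
the subtree at beta composes to {out.1} {out.2, b3.1} {b3.2, b4.2} {b4.1} on (b4, b3); out.j = own outer ports
the subtree at gamma composes to {out.1} {out.2, b3.1} {b1.1} {b1.2} {b2.1} {b2.2} {b3.2, b4.2} {b4.1} on (b1, b2, b4, b3); out.j = own outer ports

{out.1} {out.2, b3.1} {b1.1} {b1.2} {b2.1} {b2.2} {b3.2, b4.2} {b4.1}
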